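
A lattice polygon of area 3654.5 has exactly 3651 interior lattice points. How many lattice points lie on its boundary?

Pick's theorem gives A = I + B/2 − 1, so B = 2(A − I + 1) = 2(3654.5 − 3651 + 1) = 9.

9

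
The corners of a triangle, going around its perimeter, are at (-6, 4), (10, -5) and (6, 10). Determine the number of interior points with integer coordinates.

99

By the shoelace formula, twice the signed area is |[(-6)·(-5) − 10·4] + [10·10 − 6·(-5)] + [6·4 − (-6)·10]| = 204, so the area is 102.
Summing gcd(|Δx|,|Δy|) over the edges gives the boundary count: gcd(16,9) + gcd(4,15) + gcd(12,6) = 1+1+6 = 8.
Pick's theorem gives I = A − B/2 + 1 = 102 − 8/2 + 1 = 99.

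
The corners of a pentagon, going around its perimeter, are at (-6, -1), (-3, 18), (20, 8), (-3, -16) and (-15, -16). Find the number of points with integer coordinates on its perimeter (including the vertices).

Summing gcd(|Δx|,|Δy|) over the edges gives the boundary count: gcd(3,19) + gcd(23,10) + gcd(23,24) + gcd(12,0) + gcd(9,15) = 1+1+1+12+3 = 18.

18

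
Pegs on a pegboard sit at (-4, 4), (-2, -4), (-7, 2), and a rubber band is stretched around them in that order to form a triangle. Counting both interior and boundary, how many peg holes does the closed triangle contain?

By the shoelace formula, twice the signed area is |((-4)·(-4) − (-2)·4) + ((-2)·2 − (-7)·(-4)) + ((-7)·4 − (-4)·2)| = 28, so the area is 14.
Summing gcd(|Δx|,|Δy|) over the edges gives the boundary count: gcd(2,8) + gcd(5,6) + gcd(3,2) = 2+1+1 = 4.
Pick's theorem gives I = A − B/2 + 1 = 14 − 4/2 + 1 = 13, so the closed region contains I + B = 13 + 4 = 17 lattice points.

17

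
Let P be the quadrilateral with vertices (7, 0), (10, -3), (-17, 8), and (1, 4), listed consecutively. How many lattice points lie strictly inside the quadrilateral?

By the shoelace formula, twice the signed area is |[7·(-3) − 10·0] + [10·8 − (-17)·(-3)] + [(-17)·4 − 1·8] + [1·0 − 7·4]| = 96, so the area is 48.
Along each edge there are gcd(|Δx|,|Δy|)+1 lattice points, so counting each shared vertex once the boundary has gcd(3,3) + gcd(27,11) + gcd(18,4) + gcd(6,4) = 3+1+2+2 = 8.
By Pick's theorem A = I + B/2 − 1, so I = 48 − 8/2 + 1 = 45.

45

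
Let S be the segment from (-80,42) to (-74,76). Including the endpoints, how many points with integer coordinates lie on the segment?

The number of lattice points on a segment between lattice points is gcd(|Δx|,|Δy|) + 1 = gcd(6,34) + 1 = 2 + 1 = 3.

3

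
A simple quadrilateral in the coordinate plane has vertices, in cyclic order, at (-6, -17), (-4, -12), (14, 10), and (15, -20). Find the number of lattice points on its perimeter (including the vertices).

7

Along each edge there are gcd(|Δx|,|Δy|)+1 lattice points, so counting each shared vertex once the boundary has gcd(2,5) + gcd(18,22) + gcd(1,30) + gcd(21,3) = 1+2+1+3 = 7.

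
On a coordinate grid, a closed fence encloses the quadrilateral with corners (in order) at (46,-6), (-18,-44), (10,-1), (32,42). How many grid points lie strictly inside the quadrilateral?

1671

By the shoelace formula, twice the signed area is |[46·(-44) − (-18)·(-6)] + [(-18)·(-1) − 10·(-44)] + [10·42 − 32·(-1)] + [32·(-6) − 46·42]| = 3346, so the area is 1673.
The number of boundary lattice points is Σ gcd(|Δx|,|Δy|) = gcd(64,38) + gcd(28,43) + gcd(22,43) + gcd(14,48) = 2+1+1+2 = 6.
By Pick's theorem A = I + B/2 − 1, so I = 1673 − 6/2 + 1 = 1671.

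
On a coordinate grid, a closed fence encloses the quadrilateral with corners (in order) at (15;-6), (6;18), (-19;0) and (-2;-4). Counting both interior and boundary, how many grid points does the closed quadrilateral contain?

Using the shoelace formula, 2A = |[15·18 − 6·(-6)] + [6·0 − (-19)·18] + [(-19)·(-4) − (-2)·0] + [(-2)·(-6) − 15·(-4)]| = 796, so the area is 398.
Summing gcd(|Δx|,|Δy|) over the edges gives the boundary count: gcd(9,24) + gcd(25,18) + gcd(17,4) + gcd(17,2) = 3+1+1+1 = 6.
Pick's theorem gives I = A − B/2 + 1 = 398 − 6/2 + 1 = 396, so the closed region contains I + B = 396 + 6 = 402 lattice points.

402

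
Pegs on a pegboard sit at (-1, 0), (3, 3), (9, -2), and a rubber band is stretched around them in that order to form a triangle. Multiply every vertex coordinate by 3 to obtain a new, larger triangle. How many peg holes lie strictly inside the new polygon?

166

Using the shoelace formula, 2A = |[(-1)·3 − 3·0] + [3·(-2) − 9·3] + [9·0 − (-1)·(-2)]| = 38, so the area is 19.
The number of boundary lattice points is Σ gcd(|Δx|,|Δy|) = gcd(4,3) + gcd(6,5) + gcd(10,2) = 1+1+2 = 4.
Scaling by 3 multiplies the area by 3² = 9 (so the new area is 171) and multiplies the boundary lattice-point count by 3, giving 12.
By Pick's theorem, the interior count of the dilated polygon is 171 − 12/2 + 1 = 166.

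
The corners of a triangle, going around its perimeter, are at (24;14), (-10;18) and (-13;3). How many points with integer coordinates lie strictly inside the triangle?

259

The shoelace formula gives twice the area as |[24·18 − (-10)·14] + [(-10)·3 − (-13)·18] + [(-13)·14 − 24·3]| = 522, so the area is 261.
Summing gcd(|Δx|,|Δy|) over the edges gives the boundary count: gcd(34,4) + gcd(3,15) + gcd(37,11) = 2+3+1 = 6.
Pick's theorem gives I = A − B/2 + 1 = 261 − 6/2 + 1 = 259.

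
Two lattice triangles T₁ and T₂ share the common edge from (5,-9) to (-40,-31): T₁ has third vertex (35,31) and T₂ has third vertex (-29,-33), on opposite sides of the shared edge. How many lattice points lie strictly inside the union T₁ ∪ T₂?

The union is the simple quadrilateral with vertices (5,-9), (35,31), (-40,-31), (-29,-33) in order.
By the shoelace formula, twice the signed area is |[5·31 − 35·(-9)] + [35·(-31) − (-40)·31] + [(-40)·(-33) − (-29)·(-31)] + [(-29)·(-9) − 5·(-33)]| = 1472, so the area is 736.
The number of boundary lattice points is Σ gcd(|Δx|,|Δy|) = gcd(30,40) + gcd(75,62) + gcd(11,2) + gcd(34,24) = 10+1+1+2 = 14.
By Pick's theorem I = A − B/2 + 1 = 736 − 14/2 + 1 = 730.

730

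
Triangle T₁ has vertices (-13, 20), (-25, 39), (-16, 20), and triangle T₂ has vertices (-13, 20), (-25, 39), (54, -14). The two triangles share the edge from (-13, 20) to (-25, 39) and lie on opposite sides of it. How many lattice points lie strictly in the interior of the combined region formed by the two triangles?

459

The union is the simple quadrilateral with vertices (-13, 20), (-16, 20), (-25, 39), (54, -14) in order.
By the shoelace formula, twice the signed area is |((-13)·20 − (-16)·20) + ((-16)·39 − (-25)·20) + ((-25)·(-14) − 54·39) + (54·20 − (-13)·(-14))| = 922, so the area is 461.
Along each edge there are gcd(|Δx|,|Δy|)+1 lattice points, so counting each shared vertex once the boundary has gcd(3,0) + gcd(9,19) + gcd(79,53) + gcd(67,34) = 3+1+1+1 = 6.
By Pick's theorem I = A − B/2 + 1 = 461 − 6/2 + 1 = 459.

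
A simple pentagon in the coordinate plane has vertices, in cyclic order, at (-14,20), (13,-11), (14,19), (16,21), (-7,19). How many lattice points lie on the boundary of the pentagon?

The number of boundary lattice points is Σ gcd(|Δx|,|Δy|) = gcd(27,31) + gcd(1,30) + gcd(2,2) + gcd(23,2) + gcd(7,1) = 1+1+2+1+1 = 6.

6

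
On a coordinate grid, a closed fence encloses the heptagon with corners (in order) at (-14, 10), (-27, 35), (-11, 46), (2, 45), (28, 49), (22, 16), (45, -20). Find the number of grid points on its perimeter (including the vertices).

Summing gcd(|Δx|,|Δy|) over the edges gives the boundary count: gcd(13,25) + gcd(16,11) + gcd(13,1) + gcd(26,4) + gcd(6,33) + gcd(23,36) + gcd(59,30) = 1+1+1+2+3+1+1 = 10.

10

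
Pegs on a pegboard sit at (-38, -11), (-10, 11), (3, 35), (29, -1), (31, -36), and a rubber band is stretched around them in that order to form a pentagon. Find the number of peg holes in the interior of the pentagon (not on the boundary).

2323

The shoelace formula gives twice the area as |((-38)·11 − (-10)·(-11)) + ((-10)·35 − 3·11) + (3·(-1) − 29·35) + (29·(-36) − 31·(-1)) + (31·(-11) − (-38)·(-36))| = 4651, so the area is 4651/2.
The number of boundary lattice points is Σ gcd(|Δx|,|Δy|) = gcd(28,22) + gcd(13,24) + gcd(26,36) + gcd(2,35) + gcd(69,25) = 2+1+2+1+1 = 7.
By Pick's theorem A = I + B/2 − 1, so I = 4651/2 − 7/2 + 1 = 2323.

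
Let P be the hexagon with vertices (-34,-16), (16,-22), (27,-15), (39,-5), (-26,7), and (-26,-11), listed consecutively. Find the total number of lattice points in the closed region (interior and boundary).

1244

The shoelace formula gives twice the area as |[(-34)·(-22) − 16·(-16)] + [16·(-15) − 27·(-22)] + [27·(-5) − 39·(-15)] + [39·7 − (-26)·(-5)] + [(-26)·(-11) − (-26)·7] + [(-26)·(-16) − (-34)·(-11)]| = 2461, so the area is 1230.5.
Summing gcd(|Δx|,|Δy|) over the edges gives the boundary count: gcd(50,6) + gcd(11,7) + gcd(12,10) + gcd(65,12) + gcd(0,18) + gcd(8,5) = 2+1+2+1+18+1 = 25.
Pick's theorem gives I = A − B/2 + 1 = 1230.5 − 25/2 + 1 = 1219, so the closed region contains I + B = 1219 + 25 = 1244 lattice points.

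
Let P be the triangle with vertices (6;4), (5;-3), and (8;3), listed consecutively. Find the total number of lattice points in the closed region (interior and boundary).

11

By the shoelace formula, twice the signed area is |(6·(-3) − 5·4) + (5·3 − 8·(-3)) + (8·4 − 6·3)| = 15, so the area is 7.5.
Summing gcd(|Δx|,|Δy|) over the edges gives the boundary count: gcd(1,7) + gcd(3,6) + gcd(2,1) = 1+3+1 = 5.
Pick's theorem gives I = A − B/2 + 1 = 7.5 − 5/2 + 1 = 6, so the closed region contains I + B = 6 + 5 = 11 lattice points.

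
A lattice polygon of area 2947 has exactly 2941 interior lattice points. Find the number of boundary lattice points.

14

Pick's theorem gives A = I + B/2 − 1, so B = 2(A − I + 1) = 2(2947 − 2941 + 1) = 14.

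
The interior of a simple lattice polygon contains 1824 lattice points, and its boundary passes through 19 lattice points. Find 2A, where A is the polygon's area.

By Pick's theorem, A = I + B/2 − 1 = 1824 + 19/2 − 1 = 3665/2.
Hence 2A = 3665.

3665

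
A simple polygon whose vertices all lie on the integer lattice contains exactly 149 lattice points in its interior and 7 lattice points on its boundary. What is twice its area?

303

By Pick's theorem, A = I + B/2 − 1 = 149 + 7/2 − 1 = 303/2.
Hence 2A = 303.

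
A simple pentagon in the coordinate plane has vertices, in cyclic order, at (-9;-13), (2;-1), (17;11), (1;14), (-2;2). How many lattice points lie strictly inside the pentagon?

184

Using the shoelace formula, 2A = |[(-9)·(-1) − 2·(-13)] + [2·11 − 17·(-1)] + [17·14 − 1·11] + [1·2 − (-2)·14] + [(-2)·(-13) − (-9)·2]| = 375, so the area is 375/2.
The number of boundary lattice points is Σ gcd(|Δx|,|Δy|) = gcd(11,12) + gcd(15,12) + gcd(16,3) + gcd(3,12) + gcd(7,15) = 1+3+1+3+1 = 9.
By Pick's theorem A = I + B/2 − 1, so I = 375/2 − 9/2 + 1 = 184.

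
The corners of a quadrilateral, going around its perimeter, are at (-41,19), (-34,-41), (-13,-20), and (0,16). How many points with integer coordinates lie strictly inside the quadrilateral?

1450

The shoelace formula gives twice the area as |((-41)·(-41) − (-34)·19) + ((-34)·(-20) − (-13)·(-41)) + ((-13)·16 − 0·(-20)) + (0·19 − (-41)·16)| = 2922, so the area is 1461.
The number of boundary lattice points is Σ gcd(|Δx|,|Δy|) = gcd(7,60) + gcd(21,21) + gcd(13,36) + gcd(41,3) = 1+21+1+1 = 24.
By Pick's theorem A = I + B/2 − 1, so I = 1461 − 24/2 + 1 = 1450.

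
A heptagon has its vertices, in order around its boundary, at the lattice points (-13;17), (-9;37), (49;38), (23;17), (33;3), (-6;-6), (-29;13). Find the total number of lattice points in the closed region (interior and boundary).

1895

The shoelace formula gives twice the area as |((-13)·37 − (-9)·17) + ((-9)·38 − 49·37) + (49·17 − 23·38) + (23·3 − 33·17) + (33·(-6) − (-6)·3) + ((-6)·13 − (-29)·(-6)) + ((-29)·17 − (-13)·13)| = 3772, so the area is 1886.
Along each edge there are gcd(|Δx|,|Δy|)+1 lattice points, so counting each shared vertex once the boundary has gcd(4,20) + gcd(58,1) + gcd(26,21) + gcd(10,14) + gcd(39,9) + gcd(23,19) + gcd(16,4) = 4+1+1+2+3+1+4 = 16.
Pick's theorem gives I = A − B/2 + 1 = 1886 − 16/2 + 1 = 1879, so the closed region contains I + B = 1879 + 16 = 1895 lattice points.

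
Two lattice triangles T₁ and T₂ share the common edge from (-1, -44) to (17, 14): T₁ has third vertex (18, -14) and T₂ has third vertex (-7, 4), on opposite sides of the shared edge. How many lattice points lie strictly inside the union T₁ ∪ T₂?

883

The union is the simple quadrilateral with vertices (-1, -44), (18, -14), (17, 14), (-7, 4) in order.
By the shoelace formula, twice the signed area is |((-1)·(-14) − 18·(-44)) + (18·14 − 17·(-14)) + (17·4 − (-7)·14) + ((-7)·(-44) − (-1)·4)| = 1774, so the area is 887.
Along each edge there are gcd(|Δx|,|Δy|)+1 lattice points, so counting each shared vertex once the boundary has gcd(19,30) + gcd(1,28) + gcd(24,10) + gcd(6,48) = 1+1+2+6 = 10.
By Pick's theorem I = A − B/2 + 1 = 887 − 10/2 + 1 = 883.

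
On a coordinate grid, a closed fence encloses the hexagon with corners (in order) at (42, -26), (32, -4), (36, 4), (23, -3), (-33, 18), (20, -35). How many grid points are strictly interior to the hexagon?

The shoelace formula gives twice the area as |[42·(-4) − 32·(-26)] + [32·4 − 36·(-4)] + [36·(-3) − 23·4] + [23·18 − (-33)·(-3)] + [(-33)·(-35) − 20·18] + [20·(-26) − 42·(-35)]| = 2796, so the area is 1398.
Along each edge there are gcd(|Δx|,|Δy|)+1 lattice points, so counting each shared vertex once the boundary has gcd(10,22) + gcd(4,8) + gcd(13,7) + gcd(56,21) + gcd(53,53) + gcd(22,9) = 2+4+1+7+53+1 = 68.
By Pick's theorem A = I + B/2 − 1, so I = 1398 − 68/2 + 1 = 1365.

1365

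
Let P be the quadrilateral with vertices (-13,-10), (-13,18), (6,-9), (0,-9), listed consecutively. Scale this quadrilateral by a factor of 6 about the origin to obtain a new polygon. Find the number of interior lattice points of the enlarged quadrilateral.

9361

By the shoelace formula, twice the signed area is |[(-13)·18 − (-13)·(-10)] + [(-13)·(-9) − 6·18] + [6·(-9) − 0·(-9)] + [0·(-10) − (-13)·(-9)]| = 526, so the area is 263.
Summing gcd(|Δx|,|Δy|) over the edges gives the boundary count: gcd(0,28) + gcd(19,27) + gcd(6,0) + gcd(13,1) = 28+1+6+1 = 36.
Scaling by 6 multiplies the area by 6² = 36 (so the new area is 9468) and multiplies the boundary lattice-point count by 6, giving 216.
By Pick's theorem, the interior count of the dilated polygon is 9468 − 216/2 + 1 = 9361.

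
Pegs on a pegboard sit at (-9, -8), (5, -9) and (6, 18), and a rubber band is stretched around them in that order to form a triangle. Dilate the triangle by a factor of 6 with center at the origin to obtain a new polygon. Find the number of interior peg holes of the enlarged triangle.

Using the shoelace formula, 2A = |[(-9)·(-9) − 5·(-8)] + [5·18 − 6·(-9)] + [6·(-8) − (-9)·18]| = 379, so the area is 189.5.
Summing gcd(|Δx|,|Δy|) over the edges gives the boundary count: gcd(14,1) + gcd(1,27) + gcd(15,26) = 1+1+1 = 3.
Scaling by 6 multiplies the area by 6² = 36 (so the new area is 6822) and multiplies the boundary lattice-point count by 6, giving 18.
By Pick's theorem, the interior count of the dilated polygon is 6822 − 18/2 + 1 = 6814.

6814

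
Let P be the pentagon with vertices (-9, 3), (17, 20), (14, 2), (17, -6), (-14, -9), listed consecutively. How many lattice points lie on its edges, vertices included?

Summing gcd(|Δx|,|Δy|) over the edges gives the boundary count: gcd(26,17) + gcd(3,18) + gcd(3,8) + gcd(31,3) + gcd(5,12) = 1+3+1+1+1 = 7.

7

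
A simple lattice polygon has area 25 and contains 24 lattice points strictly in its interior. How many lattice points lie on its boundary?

4

Pick's theorem gives A = I + B/2 − 1, so B = 2(A − I + 1) = 2(25 − 24 + 1) = 4.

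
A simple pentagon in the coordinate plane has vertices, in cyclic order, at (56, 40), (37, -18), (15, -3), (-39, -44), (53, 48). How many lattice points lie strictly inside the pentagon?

1560

The shoelace formula gives twice the area as |(56·(-18) − 37·40) + (37·(-3) − 15·(-18)) + (15·(-44) − (-39)·(-3)) + ((-39)·48 − 53·(-44)) + (53·40 − 56·48)| = 3214, so the area is 1607.
The number of boundary lattice points is Σ gcd(|Δx|,|Δy|) = gcd(19,58) + gcd(22,15) + gcd(54,41) + gcd(92,92) + gcd(3,8) = 1+1+1+92+1 = 96.
By Pick's theorem A = I + B/2 − 1, so I = 1607 − 96/2 + 1 = 1560.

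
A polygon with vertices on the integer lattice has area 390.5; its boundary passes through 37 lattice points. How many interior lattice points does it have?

373

From Pick's theorem, I = A − B/2 + 1 = 390.5 − 37/2 + 1 = 373.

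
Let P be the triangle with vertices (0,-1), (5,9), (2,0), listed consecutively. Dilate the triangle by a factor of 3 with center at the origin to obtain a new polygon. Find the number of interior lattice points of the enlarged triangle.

Using the shoelace formula, 2A = |(0·9 − 5·(-1)) + (5·0 − 2·9) + (2·(-1) − 0·0)| = 15, so the area is 7.5.
Summing gcd(|Δx|,|Δy|) over the edges gives the boundary count: gcd(5,10) + gcd(3,9) + gcd(2,1) = 5+3+1 = 9.
Scaling by 3 multiplies the area by 3² = 9 (so the new area is 67.5) and multiplies the boundary lattice-point count by 3, giving 27.
By Pick's theorem, the interior count of the dilated polygon is 67.5 − 27/2 + 1 = 55.

55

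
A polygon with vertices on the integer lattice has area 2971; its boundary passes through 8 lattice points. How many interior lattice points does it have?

Pick's theorem A = I + B/2 − 1 rearranges to I = A − B/2 + 1 = 2971 − 8/2 + 1 = 2968.

2968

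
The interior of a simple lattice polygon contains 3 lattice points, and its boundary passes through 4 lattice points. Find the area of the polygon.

4

Pick's theorem states A = I + B/2 − 1, so A = 3 + 4/2 − 1 = 4.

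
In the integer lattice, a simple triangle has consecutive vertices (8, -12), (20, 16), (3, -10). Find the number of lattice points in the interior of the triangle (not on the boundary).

80

Using the shoelace formula, 2A = |[8·16 − 20·(-12)] + [20·(-10) − 3·16] + [3·(-12) − 8·(-10)]| = 164, so the area is 82.
Summing gcd(|Δx|,|Δy|) over the edges gives the boundary count: gcd(12,28) + gcd(17,26) + gcd(5,2) = 4+1+1 = 6.
Pick's theorem gives I = A − B/2 + 1 = 82 − 6/2 + 1 = 80.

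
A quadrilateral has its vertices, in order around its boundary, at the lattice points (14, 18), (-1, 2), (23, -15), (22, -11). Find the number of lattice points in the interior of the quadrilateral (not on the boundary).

By the shoelace formula, twice the signed area is |(14·2 − (-1)·18) + ((-1)·(-15) − 23·2) + (23·(-11) − 22·(-15)) + (22·18 − 14·(-11))| = 642, so the area is 321.
Along each edge there are gcd(|Δx|,|Δy|)+1 lattice points, so counting each shared vertex once the boundary has gcd(15,16) + gcd(24,17) + gcd(1,4) + gcd(8,29) = 1+1+1+1 = 4.
Pick's theorem gives I = A − B/2 + 1 = 321 − 4/2 + 1 = 320.

320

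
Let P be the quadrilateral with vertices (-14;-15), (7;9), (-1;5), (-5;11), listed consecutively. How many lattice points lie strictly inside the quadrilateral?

By the shoelace formula, twice the signed area is |[(-14)·9 − 7·(-15)] + [7·5 − (-1)·9] + [(-1)·11 − (-5)·5] + [(-5)·(-15) − (-14)·11]| = 266, so the area is 133.
Summing gcd(|Δx|,|Δy|) over the edges gives the boundary count: gcd(21,24) + gcd(8,4) + gcd(4,6) + gcd(9,26) = 3+4+2+1 = 10.
Pick's theorem gives I = A − B/2 + 1 = 133 − 10/2 + 1 = 129.

129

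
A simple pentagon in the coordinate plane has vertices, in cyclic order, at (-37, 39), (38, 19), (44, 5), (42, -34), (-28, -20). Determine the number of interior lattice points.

Using the shoelace formula, 2A = |[(-37)·19 − 38·39] + [38·5 − 44·19] + [44·(-34) − 42·5] + [42·(-20) − (-28)·(-34)] + [(-28)·39 − (-37)·(-20)]| = 8161, so the area is 8161/2.
Summing gcd(|Δx|,|Δy|) over the edges gives the boundary count: gcd(75,20) + gcd(6,14) + gcd(2,39) + gcd(70,14) + gcd(9,59) = 5+2+1+14+1 = 23.
Pick's theorem gives I = A − B/2 + 1 = 8161/2 − 23/2 + 1 = 4070.

4070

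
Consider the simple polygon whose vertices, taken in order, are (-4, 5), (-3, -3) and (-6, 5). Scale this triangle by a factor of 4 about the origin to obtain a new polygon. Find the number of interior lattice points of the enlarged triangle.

By the shoelace formula, twice the signed area is |[(-4)·(-3) − (-3)·5] + [(-3)·5 − (-6)·(-3)] + [(-6)·5 − (-4)·5]| = 16, so the area is 8.
The number of boundary lattice points is Σ gcd(|Δx|,|Δy|) = gcd(1,8) + gcd(3,8) + gcd(2,0) = 1+1+2 = 4.
Scaling by 4 multiplies the area by 4² = 16 (so the new area is 128) and multiplies the boundary lattice-point count by 4, giving 16.
By Pick's theorem, the interior count of the dilated polygon is 128 − 16/2 + 1 = 121.

121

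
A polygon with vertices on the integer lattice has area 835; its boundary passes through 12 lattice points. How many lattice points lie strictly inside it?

830

Pick's theorem A = I + B/2 − 1 rearranges to I = A − B/2 + 1 = 835 − 12/2 + 1 = 830.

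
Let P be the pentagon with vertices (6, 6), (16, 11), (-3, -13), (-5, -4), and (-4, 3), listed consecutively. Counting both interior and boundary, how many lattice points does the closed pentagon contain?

171

Using the shoelace formula, 2A = |[6·11 − 16·6] + [16·(-13) − (-3)·11] + [(-3)·(-4) − (-5)·(-13)] + [(-5)·3 − (-4)·(-4)] + [(-4)·6 − 6·3]| = 331, so the area is 331/2.
The number of boundary lattice points is Σ gcd(|Δx|,|Δy|) = gcd(10,5) + gcd(19,24) + gcd(2,9) + gcd(1,7) + gcd(10,3) = 5+1+1+1+1 = 9.
Pick's theorem gives I = A − B/2 + 1 = 331/2 − 9/2 + 1 = 162, so the closed region contains I + B = 162 + 9 = 171 lattice points.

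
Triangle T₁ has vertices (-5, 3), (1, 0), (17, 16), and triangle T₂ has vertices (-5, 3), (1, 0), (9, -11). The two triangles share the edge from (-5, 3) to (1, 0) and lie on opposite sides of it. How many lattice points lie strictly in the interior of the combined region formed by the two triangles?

The union is the simple quadrilateral with vertices (-5, 3), (17, 16), (1, 0), (9, -11) in order.
Using the shoelace formula, 2A = |((-5)·16 − 17·3) + (17·0 − 1·16) + (1·(-11) − 9·0) + (9·3 − (-5)·(-11))| = 186, so the area is 93.
Summing gcd(|Δx|,|Δy|) over the edges gives the boundary count: gcd(22,13) + gcd(16,16) + gcd(8,11) + gcd(14,14) = 1+16+1+14 = 32.
By Pick's theorem I = A − B/2 + 1 = 93 − 32/2 + 1 = 78.

78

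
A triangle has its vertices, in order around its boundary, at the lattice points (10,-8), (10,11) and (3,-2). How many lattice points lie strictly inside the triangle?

57

Using the shoelace formula, 2A = |[10·11 − 10·(-8)] + [10·(-2) − 3·11] + [3·(-8) − 10·(-2)]| = 133, so the area is 133/2.
The number of boundary lattice points is Σ gcd(|Δx|,|Δy|) = gcd(0,19) + gcd(7,13) + gcd(7,6) = 19+1+1 = 21.
Pick's theorem gives I = A − B/2 + 1 = 133/2 − 21/2 + 1 = 57.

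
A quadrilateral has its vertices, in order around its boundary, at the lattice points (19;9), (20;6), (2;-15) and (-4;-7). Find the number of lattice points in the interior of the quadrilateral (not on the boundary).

The shoelace formula gives twice the area as |(19·6 − 20·9) + (20·(-15) − 2·6) + (2·(-7) − (-4)·(-15)) + ((-4)·9 − 19·(-7))| = 355, so the area is 177.5.
The number of boundary lattice points is Σ gcd(|Δx|,|Δy|) = gcd(1,3) + gcd(18,21) + gcd(6,8) + gcd(23,16) = 1+3+2+1 = 7.
By Pick's theorem A = I + B/2 − 1, so I = 177.5 − 7/2 + 1 = 175.

175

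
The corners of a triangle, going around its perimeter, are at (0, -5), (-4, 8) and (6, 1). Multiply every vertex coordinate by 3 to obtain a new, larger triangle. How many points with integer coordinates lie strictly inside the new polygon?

448

By the shoelace formula, twice the signed area is |[0·8 − (-4)·(-5)] + [(-4)·1 − 6·8] + [6·(-5) − 0·1]| = 102, so the area is 51.
The number of boundary lattice points is Σ gcd(|Δx|,|Δy|) = gcd(4,13) + gcd(10,7) + gcd(6,6) = 1+1+6 = 8.
Scaling by 3 multiplies the area by 3² = 9 (so the new area is 459) and multiplies the boundary lattice-point count by 3, giving 24.
By Pick's theorem, the interior count of the dilated polygon is 459 − 24/2 + 1 = 448.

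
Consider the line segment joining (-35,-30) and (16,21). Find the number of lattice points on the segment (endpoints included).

The number of lattice points on a segment between lattice points is gcd(|Δx|,|Δy|) + 1 = gcd(51,51) + 1 = 51 + 1 = 52.

52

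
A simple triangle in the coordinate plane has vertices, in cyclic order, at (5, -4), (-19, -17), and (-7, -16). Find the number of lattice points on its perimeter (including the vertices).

14

Summing gcd(|Δx|,|Δy|) over the edges gives the boundary count: gcd(24,13) + gcd(12,1) + gcd(12,12) = 1+1+12 = 14.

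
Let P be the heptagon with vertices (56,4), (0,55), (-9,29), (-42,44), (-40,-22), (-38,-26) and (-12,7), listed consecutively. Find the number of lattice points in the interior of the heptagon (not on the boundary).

By the shoelace formula, twice the signed area is |(56·55 − 0·4) + (0·29 − (-9)·55) + ((-9)·44 − (-42)·29) + ((-42)·(-22) − (-40)·44) + ((-40)·(-26) − (-38)·(-22)) + ((-38)·7 − (-12)·(-26)) + ((-12)·4 − 56·7)| = 6267, so the area is 3133.5.
The number of boundary lattice points is Σ gcd(|Δx|,|Δy|) = gcd(56,51) + gcd(9,26) + gcd(33,15) + gcd(2,66) + gcd(2,4) + gcd(26,33) + gcd(68,3) = 1+1+3+2+2+1+1 = 11.
Pick's theorem gives I = A − B/2 + 1 = 3133.5 − 11/2 + 1 = 3129.

3129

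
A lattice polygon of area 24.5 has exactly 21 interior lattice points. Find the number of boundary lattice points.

9

Pick's theorem gives A = I + B/2 − 1, so B = 2(A − I + 1) = 2(24.5 − 21 + 1) = 9.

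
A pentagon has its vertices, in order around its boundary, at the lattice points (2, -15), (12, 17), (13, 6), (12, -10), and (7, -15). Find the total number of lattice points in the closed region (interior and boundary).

169

The shoelace formula gives twice the area as |[2·17 − 12·(-15)] + [12·6 − 13·17] + [13·(-10) − 12·6] + [12·(-15) − 7·(-10)] + [7·(-15) − 2·(-15)]| = 322, so the area is 161.
Summing gcd(|Δx|,|Δy|) over the edges gives the boundary count: gcd(10,32) + gcd(1,11) + gcd(1,16) + gcd(5,5) + gcd(5,0) = 2+1+1+5+5 = 14.
Pick's theorem gives I = A − B/2 + 1 = 161 − 14/2 + 1 = 155, so the closed region contains I + B = 155 + 14 = 169 lattice points.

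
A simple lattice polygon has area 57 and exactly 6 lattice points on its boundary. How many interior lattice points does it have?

Pick's theorem A = I + B/2 − 1 rearranges to I = A − B/2 + 1 = 57 − 6/2 + 1 = 55.

55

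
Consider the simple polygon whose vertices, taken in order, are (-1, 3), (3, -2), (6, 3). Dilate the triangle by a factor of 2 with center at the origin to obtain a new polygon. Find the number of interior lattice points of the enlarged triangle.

62

By the shoelace formula, twice the signed area is |[(-1)·(-2) − 3·3] + [3·3 − 6·(-2)] + [6·3 − (-1)·3]| = 35, so the area is 35/2.
Summing gcd(|Δx|,|Δy|) over the edges gives the boundary count: gcd(4,5) + gcd(3,5) + gcd(7,0) = 1+1+7 = 9.
Scaling by 2 multiplies the area by 2² = 4 (so the new area is 70) and multiplies the boundary lattice-point count by 2, giving 18.
By Pick's theorem, the interior count of the dilated polygon is 70 − 18/2 + 1 = 62.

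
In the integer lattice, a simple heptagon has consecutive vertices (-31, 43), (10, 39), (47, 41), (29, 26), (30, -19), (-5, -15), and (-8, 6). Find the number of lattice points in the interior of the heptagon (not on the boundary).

2602

Using the shoelace formula, 2A = |((-31)·39 − 10·43) + (10·41 − 47·39) + (47·26 − 29·41) + (29·(-19) − 30·26) + (30·(-15) − (-5)·(-19)) + ((-5)·6 − (-8)·(-15)) + ((-8)·43 − (-31)·6)| = 5213, so the area is 2606.5.
The number of boundary lattice points is Σ gcd(|Δx|,|Δy|) = gcd(41,4) + gcd(37,2) + gcd(18,15) + gcd(1,45) + gcd(35,4) + gcd(3,21) + gcd(23,37) = 1+1+3+1+1+3+1 = 11.
Pick's theorem gives I = A − B/2 + 1 = 2606.5 − 11/2 + 1 = 2602.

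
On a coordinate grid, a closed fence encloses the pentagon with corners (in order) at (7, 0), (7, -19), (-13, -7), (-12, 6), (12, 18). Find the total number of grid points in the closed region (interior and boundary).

522

Using the shoelace formula, 2A = |(7·(-19) − 7·0) + (7·(-7) − (-13)·(-19)) + ((-13)·6 − (-12)·(-7)) + ((-12)·18 − 12·6) + (12·0 − 7·18)| = 1005, so the area is 502.5.
Summing gcd(|Δx|,|Δy|) over the edges gives the boundary count: gcd(0,19) + gcd(20,12) + gcd(1,13) + gcd(24,12) + gcd(5,18) = 19+4+1+12+1 = 37.
Pick's theorem gives I = A − B/2 + 1 = 502.5 − 37/2 + 1 = 485, so the closed region contains I + B = 485 + 37 = 522 lattice points.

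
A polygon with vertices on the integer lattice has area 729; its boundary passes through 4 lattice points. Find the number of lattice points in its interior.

From Pick's theorem, I = A − B/2 + 1 = 729 − 4/2 + 1 = 728.

728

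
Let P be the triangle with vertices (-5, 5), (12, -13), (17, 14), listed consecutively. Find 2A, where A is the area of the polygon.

549

Using the shoelace formula, 2A = |[(-5)·(-13) − 12·5] + [12·14 − 17·(-13)] + [17·5 − (-5)·14]| = 549, so the area is 274.5.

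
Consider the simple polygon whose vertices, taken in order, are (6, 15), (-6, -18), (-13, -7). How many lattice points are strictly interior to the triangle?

180

By the shoelace formula, twice the signed area is |(6·(-18) − (-6)·15) + ((-6)·(-7) − (-13)·(-18)) + ((-13)·15 − 6·(-7))| = 363, so the area is 181.5.
Summing gcd(|Δx|,|Δy|) over the edges gives the boundary count: gcd(12,33) + gcd(7,11) + gcd(19,22) = 3+1+1 = 5.
By Pick's theorem A = I + B/2 − 1, so I = 181.5 − 5/2 + 1 = 180.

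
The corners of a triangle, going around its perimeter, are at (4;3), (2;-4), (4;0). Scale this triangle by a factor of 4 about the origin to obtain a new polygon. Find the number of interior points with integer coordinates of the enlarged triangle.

37

By the shoelace formula, twice the signed area is |(4·(-4) − 2·3) + (2·0 − 4·(-4)) + (4·3 − 4·0)| = 6, so the area is 3.
Summing gcd(|Δx|,|Δy|) over the edges gives the boundary count: gcd(2,7) + gcd(2,4) + gcd(0,3) = 1+2+3 = 6.
Scaling by 4 multiplies the area by 4² = 16 (so the new area is 48) and multiplies the boundary lattice-point count by 4, giving 24.
By Pick's theorem, the interior count of the dilated polygon is 48 − 24/2 + 1 = 37.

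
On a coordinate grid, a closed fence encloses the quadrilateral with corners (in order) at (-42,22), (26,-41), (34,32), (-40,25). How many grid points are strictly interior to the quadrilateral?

2837

Using the shoelace formula, 2A = |((-42)·(-41) − 26·22) + (26·32 − 34·(-41)) + (34·25 − (-40)·32) + ((-40)·22 − (-42)·25)| = 5676, so the area is 2838.
Along each edge there are gcd(|Δx|,|Δy|)+1 lattice points, so counting each shared vertex once the boundary has gcd(68,63) + gcd(8,73) + gcd(74,7) + gcd(2,3) = 1+1+1+1 = 4.
Pick's theorem gives I = A − B/2 + 1 = 2838 − 4/2 + 1 = 2837.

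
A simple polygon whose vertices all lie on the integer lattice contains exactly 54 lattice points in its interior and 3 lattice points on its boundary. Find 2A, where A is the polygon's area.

109

By Pick's theorem, A = I + B/2 − 1 = 54 + 3/2 − 1 = 109/2.
Hence 2A = 109.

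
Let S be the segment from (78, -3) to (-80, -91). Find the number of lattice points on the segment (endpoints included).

The number of lattice points on a segment between lattice points is gcd(|Δx|,|Δy|) + 1 = gcd(158,88) + 1 = 2 + 1 = 3.

3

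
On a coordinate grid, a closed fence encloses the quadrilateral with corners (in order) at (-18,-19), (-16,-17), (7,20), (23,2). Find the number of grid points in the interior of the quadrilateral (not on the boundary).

521

The shoelace formula gives twice the area as |[(-18)·(-17) − (-16)·(-19)] + [(-16)·20 − 7·(-17)] + [7·2 − 23·20] + [23·(-19) − (-18)·2]| = 1046, so the area is 523.
Summing gcd(|Δx|,|Δy|) over the edges gives the boundary count: gcd(2,2) + gcd(23,37) + gcd(16,18) + gcd(41,21) = 2+1+2+1 = 6.
Pick's theorem gives I = A − B/2 + 1 = 523 − 6/2 + 1 = 521.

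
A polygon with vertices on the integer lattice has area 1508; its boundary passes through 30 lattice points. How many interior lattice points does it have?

Pick's theorem A = I + B/2 − 1 rearranges to I = A − B/2 + 1 = 1508 − 30/2 + 1 = 1494.

1494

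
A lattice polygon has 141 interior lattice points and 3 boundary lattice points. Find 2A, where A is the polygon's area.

283

By Pick's theorem, A = I + B/2 − 1 = 141 + 3/2 − 1 = 283/2.
Hence 2A = 283.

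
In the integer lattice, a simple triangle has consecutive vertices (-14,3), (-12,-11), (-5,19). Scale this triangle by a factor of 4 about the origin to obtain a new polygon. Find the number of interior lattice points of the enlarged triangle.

The shoelace formula gives twice the area as |((-14)·(-11) − (-12)·3) + ((-12)·19 − (-5)·(-11)) + ((-5)·3 − (-14)·19)| = 158, so the area is 79.
Along each edge there are gcd(|Δx|,|Δy|)+1 lattice points, so counting each shared vertex once the boundary has gcd(2,14) + gcd(7,30) + gcd(9,16) = 2+1+1 = 4.
Scaling by 4 multiplies the area by 4² = 16 (so the new area is 1264) and multiplies the boundary lattice-point count by 4, giving 16.
By Pick's theorem, the interior count of the dilated polygon is 1264 − 16/2 + 1 = 1257.

1257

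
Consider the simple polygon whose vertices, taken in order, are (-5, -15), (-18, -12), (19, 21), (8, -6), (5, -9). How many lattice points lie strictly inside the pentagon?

399

By the shoelace formula, twice the signed area is |((-5)·(-12) − (-18)·(-15)) + ((-18)·21 − 19·(-12)) + (19·(-6) − 8·21) + (8·(-9) − 5·(-6)) + (5·(-15) − (-5)·(-9))| = 804, so the area is 402.
Summing gcd(|Δx|,|Δy|) over the edges gives the boundary count: gcd(13,3) + gcd(37,33) + gcd(11,27) + gcd(3,3) + gcd(10,6) = 1+1+1+3+2 = 8.
Pick's theorem gives I = A − B/2 + 1 = 402 − 8/2 + 1 = 399.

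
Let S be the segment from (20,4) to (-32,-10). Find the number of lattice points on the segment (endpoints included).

3

The number of lattice points on a segment between lattice points is gcd(|Δx|,|Δy|) + 1 = gcd(52,14) + 1 = 2 + 1 = 3.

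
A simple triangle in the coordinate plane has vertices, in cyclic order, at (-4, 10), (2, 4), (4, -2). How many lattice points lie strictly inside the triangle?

7

The shoelace formula gives twice the area as |((-4)·4 − 2·10) + (2·(-2) − 4·4) + (4·10 − (-4)·(-2))| = 24, so the area is 12.
Summing gcd(|Δx|,|Δy|) over the edges gives the boundary count: gcd(6,6) + gcd(2,6) + gcd(8,12) = 6+2+4 = 12.
By Pick's theorem A = I + B/2 − 1, so I = 12 − 12/2 + 1 = 7.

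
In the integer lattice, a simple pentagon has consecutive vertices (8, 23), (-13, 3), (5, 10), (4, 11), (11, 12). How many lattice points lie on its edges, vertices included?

5

Along each edge there are gcd(|Δx|,|Δy|)+1 lattice points, so counting each shared vertex once the boundary has gcd(21,20) + gcd(18,7) + gcd(1,1) + gcd(7,1) + gcd(3,11) = 1+1+1+1+1 = 5.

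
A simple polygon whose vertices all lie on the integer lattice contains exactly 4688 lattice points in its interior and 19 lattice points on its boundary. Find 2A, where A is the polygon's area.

By Pick's theorem, A = I + B/2 − 1 = 4688 + 19/2 − 1 = 9393/2.
Hence 2A = 9393.

9393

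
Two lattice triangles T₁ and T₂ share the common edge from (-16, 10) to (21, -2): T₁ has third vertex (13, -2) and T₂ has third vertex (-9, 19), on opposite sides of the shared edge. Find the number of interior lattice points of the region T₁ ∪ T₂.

251

The union is the simple quadrilateral with vertices (-16, 10), (13, -2), (21, -2), (-9, 19) in order.
Using the shoelace formula, 2A = |((-16)·(-2) − 13·10) + (13·(-2) − 21·(-2)) + (21·19 − (-9)·(-2)) + ((-9)·10 − (-16)·19)| = 513, so the area is 513/2.
Along each edge there are gcd(|Δx|,|Δy|)+1 lattice points, so counting each shared vertex once the boundary has gcd(29,12) + gcd(8,0) + gcd(30,21) + gcd(7,9) = 1+8+3+1 = 13.
By Pick's theorem I = A − B/2 + 1 = 513/2 − 13/2 + 1 = 251.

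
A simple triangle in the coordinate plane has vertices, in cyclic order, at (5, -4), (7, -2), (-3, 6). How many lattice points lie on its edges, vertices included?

6

Summing gcd(|Δx|,|Δy|) over the edges gives the boundary count: gcd(2,2) + gcd(10,8) + gcd(8,10) = 2+2+2 = 6.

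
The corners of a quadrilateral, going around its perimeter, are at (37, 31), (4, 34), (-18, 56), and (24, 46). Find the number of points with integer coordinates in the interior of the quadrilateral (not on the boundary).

Using the shoelace formula, 2A = |[37·34 − 4·31] + [4·56 − (-18)·34] + [(-18)·46 − 24·56] + [24·31 − 37·46]| = 1160, so the area is 580.
The number of boundary lattice points is Σ gcd(|Δx|,|Δy|) = gcd(33,3) + gcd(22,22) + gcd(42,10) + gcd(13,15) = 3+22+2+1 = 28.
By Pick's theorem A = I + B/2 − 1, so I = 580 − 28/2 + 1 = 567.

567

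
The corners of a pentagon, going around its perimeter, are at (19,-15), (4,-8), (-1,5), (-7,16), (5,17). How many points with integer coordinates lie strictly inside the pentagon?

The shoelace formula gives twice the area as |(19·(-8) − 4·(-15)) + (4·5 − (-1)·(-8)) + ((-1)·16 − (-7)·5) + ((-7)·17 − 5·16) + (5·(-15) − 19·17)| = 658, so the area is 329.
Summing gcd(|Δx|,|Δy|) over the edges gives the boundary count: gcd(15,7) + gcd(5,13) + gcd(6,11) + gcd(12,1) + gcd(14,32) = 1+1+1+1+2 = 6.
Pick's theorem gives I = A − B/2 + 1 = 329 − 6/2 + 1 = 327.

327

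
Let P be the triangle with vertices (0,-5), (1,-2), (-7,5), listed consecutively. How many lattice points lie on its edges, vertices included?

Summing gcd(|Δx|,|Δy|) over the edges gives the boundary count: gcd(1,3) + gcd(8,7) + gcd(7,10) = 1+1+1 = 3.

3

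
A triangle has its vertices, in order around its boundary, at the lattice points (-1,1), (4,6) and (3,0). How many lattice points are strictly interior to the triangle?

10

By the shoelace formula, twice the signed area is |[(-1)·6 − 4·1] + [4·0 − 3·6] + [3·1 − (-1)·0]| = 25, so the area is 12.5.
The number of boundary lattice points is Σ gcd(|Δx|,|Δy|) = gcd(5,5) + gcd(1,6) + gcd(4,1) = 5+1+1 = 7.
By Pick's theorem A = I + B/2 − 1, so I = 12.5 − 7/2 + 1 = 10.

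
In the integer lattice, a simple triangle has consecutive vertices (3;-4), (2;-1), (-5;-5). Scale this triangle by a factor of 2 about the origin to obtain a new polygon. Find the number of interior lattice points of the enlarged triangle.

48

Using the shoelace formula, 2A = |[3·(-1) − 2·(-4)] + [2·(-5) − (-5)·(-1)] + [(-5)·(-4) − 3·(-5)]| = 25, so the area is 12.5.
Along each edge there are gcd(|Δx|,|Δy|)+1 lattice points, so counting each shared vertex once the boundary has gcd(1,3) + gcd(7,4) + gcd(8,1) = 1+1+1 = 3.
Scaling by 2 multiplies the area by 2² = 4 (so the new area is 50) and multiplies the boundary lattice-point count by 2, giving 6.
By Pick's theorem, the interior count of the dilated polygon is 50 − 6/2 + 1 = 48.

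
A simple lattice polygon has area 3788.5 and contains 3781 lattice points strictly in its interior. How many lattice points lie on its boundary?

Pick's theorem gives A = I + B/2 − 1, so B = 2(A − I + 1) = 2(3788.5 − 3781 + 1) = 17.

17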